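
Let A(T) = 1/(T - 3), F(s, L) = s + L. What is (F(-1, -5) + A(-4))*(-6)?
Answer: 258/7 ≈ 36.857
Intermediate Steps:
F(s, L) = L + s
A(T) = 1/(-3 + T)
(F(-1, -5) + A(-4))*(-6) = ((-5 - 1) + 1/(-3 - 4))*(-6) = (-6 + 1/(-7))*(-6) = (-6 - ⅐)*(-6) = -43/7*(-6) = 258/7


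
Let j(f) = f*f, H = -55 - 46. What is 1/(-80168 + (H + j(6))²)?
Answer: -1/75943 ≈ -1.3168e-5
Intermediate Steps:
H = -101
j(f) = f²
1/(-80168 + (H + j(6))²) = 1/(-80168 + (-101 + 6²)²) = 1/(-80168 + (-101 + 36)²) = 1/(-80168 + (-65)²) = 1/(-80168 + 4225) = 1/(-75943) = -1/75943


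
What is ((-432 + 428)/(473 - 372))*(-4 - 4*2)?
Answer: 48/101 ≈ 0.47525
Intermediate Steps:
((-432 + 428)/(473 - 372))*(-4 - 4*2) = (-4/101)*(-4 - 8) = -4*1/101*(-12) = -4/101*(-12) = 48/101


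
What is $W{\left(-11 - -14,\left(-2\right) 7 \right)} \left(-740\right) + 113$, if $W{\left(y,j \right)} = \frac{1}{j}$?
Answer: $\frac{1161}{7} \approx 165.86$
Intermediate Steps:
$W{\left(-11 - -14,\left(-2\right) 7 \right)} \left(-740\right) + 113 = \frac{1}{\left(-2\right) 7} \left(-740\right) + 113 = \frac{1}{-14} \left(-740\right) + 113 = \left(- \frac{1}{14}\right) \left(-740\right) + 113 = \frac{370}{7} + 113 = \frac{1161}{7}$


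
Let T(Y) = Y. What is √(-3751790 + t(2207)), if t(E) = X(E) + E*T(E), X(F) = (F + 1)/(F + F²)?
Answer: √5450767413298/2207 ≈ 1057.9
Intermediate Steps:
X(F) = (1 + F)/(F + F²)
t(E) = 1/E + E² (t(E) = 1/E + E*E = 1/E + E²)
√(-3751790 + t(2207)) = √(-3751790 + (1 + 2207³)/2207) = √(-3751790 + (1 + 10749963743)/2207) = √(-3751790 + (1/2207)*10749963744) = √(-3751790 + 10749963744/2207) = √(2469763214/2207) = √5450767413298/2207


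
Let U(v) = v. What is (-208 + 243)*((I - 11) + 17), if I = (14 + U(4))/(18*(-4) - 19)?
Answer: 2640/13 ≈ 203.08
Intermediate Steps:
I = -18/91 (I = (14 + 4)/(18*(-4) - 19) = 18/(-72 - 19) = 18/(-91) = 18*(-1/91) = -18/91 ≈ -0.19780)
(-208 + 243)*((I - 11) + 17) = (-208 + 243)*((-18/91 - 11) + 17) = 35*(-1019/91 + 17) = 35*(528/91) = 2640/13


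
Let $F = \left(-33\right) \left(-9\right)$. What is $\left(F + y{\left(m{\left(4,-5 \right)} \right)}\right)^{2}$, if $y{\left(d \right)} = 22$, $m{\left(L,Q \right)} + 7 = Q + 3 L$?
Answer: $101761$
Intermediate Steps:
$m{\left(L,Q \right)} = -7 + Q + 3 L$ ($m{\left(L,Q \right)} = -7 + \left(Q + 3 L\right) = -7 + Q + 3 L$)
$F = 297$
$\left(F + y{\left(m{\left(4,-5 \right)} \right)}\right)^{2} = \left(297 + 22\right)^{2} = 319^{2} = 101761$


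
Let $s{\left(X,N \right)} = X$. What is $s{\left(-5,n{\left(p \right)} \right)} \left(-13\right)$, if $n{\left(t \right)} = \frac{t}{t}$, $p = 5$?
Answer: $65$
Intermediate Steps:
$n{\left(t \right)} = 1$
$s{\left(-5,n{\left(p \right)} \right)} \left(-13\right) = \left(-5\right) \left(-13\right) = 65$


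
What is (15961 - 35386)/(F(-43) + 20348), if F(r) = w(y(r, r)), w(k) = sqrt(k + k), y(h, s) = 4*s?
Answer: -32938325/34503454 + 6475*I*sqrt(86)/69006908 ≈ -0.95464 + 0.00087015*I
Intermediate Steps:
w(k) = sqrt(2)*sqrt(k) (w(k) = sqrt(2*k) = sqrt(2)*sqrt(k))
F(r) = 2*sqrt(2)*sqrt(r) (F(r) = sqrt(2)*sqrt(4*r) = sqrt(2)*(2*sqrt(r)) = 2*sqrt(2)*sqrt(r))
(15961 - 35386)/(F(-43) + 20348) = (15961 - 35386)/(2*sqrt(2)*sqrt(-43) + 20348) = -19425/(2*sqrt(2)*(I*sqrt(43)) + 20348) = -19425/(2*I*sqrt(86) + 20348) = -19425/(20348 + 2*I*sqrt(86))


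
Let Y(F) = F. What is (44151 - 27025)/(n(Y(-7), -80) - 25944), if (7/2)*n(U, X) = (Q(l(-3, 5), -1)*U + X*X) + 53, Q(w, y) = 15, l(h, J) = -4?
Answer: -59941/84456 ≈ -0.70973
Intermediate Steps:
n(U, X) = 106/7 + 2*X**2/7 + 30*U/7 (n(U, X) = 2*((15*U + X*X) + 53)/7 = 2*((15*U + X**2) + 53)/7 = 2*((X**2 + 15*U) + 53)/7 = 2*(53 + X**2 + 15*U)/7 = 106/7 + 2*X**2/7 + 30*U/7)
(44151 - 27025)/(n(Y(-7), -80) - 25944) = (44151 - 27025)/((106/7 + (2/7)*(-80)**2 + (30/7)*(-7)) - 25944) = 17126/((106/7 + (2/7)*6400 - 30) - 25944) = 17126/((106/7 + 12800/7 - 30) - 25944) = 17126/(12696/7 - 25944) = 17126/(-168912/7) = 17126*(-7/168912) = -59941/84456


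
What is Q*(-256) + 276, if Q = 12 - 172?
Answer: 41236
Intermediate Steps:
Q = -160
Q*(-256) + 276 = -160*(-256) + 276 = 40960 + 276 = 41236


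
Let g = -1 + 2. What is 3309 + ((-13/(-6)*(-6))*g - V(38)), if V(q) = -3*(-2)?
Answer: 3290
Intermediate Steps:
V(q) = 6
g = 1
3309 + ((-13/(-6)*(-6))*g - V(38)) = 3309 + ((-13/(-6)*(-6))*1 - 1*6) = 3309 + ((-13*(-⅙)*(-6))*1 - 6) = 3309 + (((13/6)*(-6))*1 - 6) = 3309 + (-13*1 - 6) = 3309 + (-13 - 6) = 3309 - 19 = 3290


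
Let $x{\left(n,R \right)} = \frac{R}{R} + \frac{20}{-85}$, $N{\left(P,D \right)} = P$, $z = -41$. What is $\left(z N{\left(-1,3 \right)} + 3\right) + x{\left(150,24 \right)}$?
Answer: $\frac{761}{17} \approx 44.765$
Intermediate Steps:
$x{\left(n,R \right)} = \frac{13}{17}$ ($x{\left(n,R \right)} = 1 + 20 \left(- \frac{1}{85}\right) = 1 - \frac{4}{17} = \frac{13}{17}$)
$\left(z N{\left(-1,3 \right)} + 3\right) + x{\left(150,24 \right)} = \left(\left(-41\right) \left(-1\right) + 3\right) + \frac{13}{17} = \left(41 + 3\right) + \frac{13}{17} = 44 + \frac{13}{17} = \frac{761}{17}$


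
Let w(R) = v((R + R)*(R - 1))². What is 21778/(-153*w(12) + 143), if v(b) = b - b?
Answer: 21778/143 ≈ 152.29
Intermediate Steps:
v(b) = 0
w(R) = 0 (w(R) = 0² = 0)
21778/(-153*w(12) + 143) = 21778/(-153*0 + 143) = 21778/(0 + 143) = 21778/143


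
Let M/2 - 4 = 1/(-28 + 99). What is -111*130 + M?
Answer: -1023960/71 ≈ -14422.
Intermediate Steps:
M = 570/71 (M = 8 + 2/(-28 + 99) = 8 + 2/71 = 570/71 ≈ 8.0282)
-111*130 + M = -111*130 + 570/71 = -14430 + 570/71 = -1023960/71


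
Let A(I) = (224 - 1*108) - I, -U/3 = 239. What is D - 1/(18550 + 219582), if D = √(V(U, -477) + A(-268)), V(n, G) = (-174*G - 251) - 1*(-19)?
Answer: -1/238132 + 5*√3326 ≈ 288.36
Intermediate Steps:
U = -717 (U = -3*239 = -717)
A(I) = 116 - I (A(I) = (224 - 108) - I = 116 - I)
V(n, G) = -232 - 174*G (V(n, G) = (-251 - 174*G) + 19 = -232 - 174*G)
D = 5*√3326 (D = √((-232 - 174*(-477)) + (116 - 1*(-268))) = √((-232 + 82998) + (116 + 268)) = √(82766 + 384) = √83150 = 5*√3326 ≈ 288.36)
D - 1/(18550 + 219582) = 5*√3326 - 1/(18550 + 219582) = 5*√3326 - 1/238132 = -1/238132 + 5*√3326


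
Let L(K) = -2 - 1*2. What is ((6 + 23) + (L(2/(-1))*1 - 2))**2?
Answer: 529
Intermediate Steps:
L(K) = -4 (L(K) = -2 - 2 = -4)
((6 + 23) + (L(2/(-1))*1 - 2))**2 = ((6 + 23) + (-4*1 - 2))**2 = (29 + (-4 - 2))**2 = (29 - 6)**2 = 23**2 = 529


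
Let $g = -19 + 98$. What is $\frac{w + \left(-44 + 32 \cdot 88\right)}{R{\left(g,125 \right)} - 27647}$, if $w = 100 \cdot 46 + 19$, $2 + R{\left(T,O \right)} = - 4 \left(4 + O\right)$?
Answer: $- \frac{7391}{28165} \approx -0.26242$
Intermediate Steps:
$g = 79$
$R{\left(T,O \right)} = -18 - 4 O$ ($R{\left(T,O \right)} = -2 - 4 \left(4 + O\right) = -2 - \left(16 + 4 O\right) = -18 - 4 O$)
$w = 4619$ ($w = 4600 + 19 = 4619$)
$\frac{w + \left(-44 + 32 \cdot 88\right)}{R{\left(g,125 \right)} - 27647} = \frac{4619 + \left(-44 + 32 \cdot 88\right)}{\left(-18 - 500\right) - 27647} = \frac{4619 + \left(-44 + 2816\right)}{\left(-18 - 500\right) - 27647} = \frac{4619 + 2772}{-518 - 27647} = \frac{7391}{-28165} = 7391 \left(- \frac{1}{28165}\right) = - \frac{7391}{28165}$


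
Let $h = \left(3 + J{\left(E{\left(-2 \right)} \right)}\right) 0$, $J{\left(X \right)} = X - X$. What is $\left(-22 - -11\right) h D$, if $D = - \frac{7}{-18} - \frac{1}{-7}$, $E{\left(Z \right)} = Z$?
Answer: $0$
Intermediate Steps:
$D = \frac{67}{126}$ ($D = \left(-7\right) \left(- \frac{1}{18}\right) - - \frac{1}{7} = \frac{7}{18} + \frac{1}{7} = \frac{67}{126} \approx 0.53175$)
$J{\left(X \right)} = 0$
$h = 0$ ($h = \left(3 + 0\right) 0 = 3 \cdot 0 = 0$)
$\left(-22 - -11\right) h D = \left(-22 - -11\right) 0 \cdot \frac{67}{126} = \left(-22 + 11\right) 0 \cdot \frac{67}{126} = \left(-11\right) 0 \cdot \frac{67}{126} = 0 \cdot \frac{67}{126} = 0$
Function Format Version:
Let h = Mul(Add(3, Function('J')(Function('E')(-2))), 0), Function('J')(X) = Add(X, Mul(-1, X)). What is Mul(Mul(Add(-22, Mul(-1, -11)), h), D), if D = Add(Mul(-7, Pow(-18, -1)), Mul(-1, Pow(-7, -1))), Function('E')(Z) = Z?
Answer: 0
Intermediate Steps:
D = Rational(67, 126) (D = Add(Mul(-7, Rational(-1, 18)), Mul(-1, Rational(-1, 7))) = Add(Rational(7, 18), Rational(1, 7)) = Rational(67, 126) ≈ 0.53175)
Function('J')(X) = 0
h = 0 (h = Mul(Add(3, 0), 0) = Mul(3, 0) = 0)
Mul(Mul(Add(-22, Mul(-1, -11)), h), D) = Mul(Mul(Add(-22, Mul(-1, -11)), 0), Rational(67, 126)) = Mul(Mul(Add(-22, 11), 0), Rational(67, 126)) = Mul(Mul(-11, 0), Rational(67, 126)) = Mul(0, Rational(67, 126)) = 0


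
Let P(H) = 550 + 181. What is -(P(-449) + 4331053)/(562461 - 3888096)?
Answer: 1443928/1108545 ≈ 1.3025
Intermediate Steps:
P(H) = 731
-(P(-449) + 4331053)/(562461 - 3888096) = -(731 + 4331053)/(562461 - 3888096) = -4331784/(-3325635) = -4331784*(-1)/3325635 = -1*(-1443928/1108545) = 1443928/1108545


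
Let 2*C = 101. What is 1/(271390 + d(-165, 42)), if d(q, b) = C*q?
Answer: 2/526115 ≈ 3.8015e-6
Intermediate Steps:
C = 101/2 (C = (½)*101 = 101/2 ≈ 50.500)
d(q, b) = 101*q/2
1/(271390 + d(-165, 42)) = 1/(271390 + (101/2)*(-165)) = 1/(271390 - 16665/2) = 1/(526115/2) = 2/526115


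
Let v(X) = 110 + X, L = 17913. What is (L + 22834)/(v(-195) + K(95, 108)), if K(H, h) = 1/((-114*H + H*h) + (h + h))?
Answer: -14424438/30091 ≈ -479.36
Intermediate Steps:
K(H, h) = 1/(-114*H + 2*h + H*h) (K(H, h) = 1/((-114*H + H*h) + 2*h) = 1/(-114*H + 2*h + H*h))
(L + 22834)/(v(-195) + K(95, 108)) = (17913 + 22834)/((110 - 195) + 1/(-114*95 + 2*108 + 95*108)) = 40747/(-85 + 1/(-10830 + 216 + 10260)) = 40747/(-85 + 1/(-354)) = 40747/(-85 - 1/354) = 40747/(-30091/354) = 40747*(-354/30091) = -14424438/30091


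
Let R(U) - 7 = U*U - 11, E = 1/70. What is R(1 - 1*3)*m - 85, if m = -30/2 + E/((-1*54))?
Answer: -85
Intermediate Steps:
E = 1/70 ≈ 0.014286
R(U) = -4 + U**2 (R(U) = 7 + (U*U - 11) = 7 + (U**2 - 11) = 7 + (-11 + U**2) = -4 + U**2)
m = -56701/3780 (m = -30/2 + 1/(70*((-1*54))) = -30*1/2 + (1/70)/(-54) = -15 + (1/70)*(-1/54) = -15 - 1/3780 = -56701/3780 ≈ -15.000)
R(1 - 1*3)*m - 85 = (-4 + (1 - 1*3)**2)*(-56701/3780) - 85 = (-4 + (1 - 3)**2)*(-56701/3780) - 85 = (-4 + (-2)**2)*(-56701/3780) - 85 = (-4 + 4)*(-56701/3780) - 85 = 0*(-56701/3780) - 85 = 0 - 85 = -85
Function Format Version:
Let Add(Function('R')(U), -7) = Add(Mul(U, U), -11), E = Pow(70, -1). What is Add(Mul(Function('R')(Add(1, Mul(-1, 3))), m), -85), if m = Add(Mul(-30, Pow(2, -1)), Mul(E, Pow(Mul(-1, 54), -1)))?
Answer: -85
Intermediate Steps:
E = Rational(1, 70) ≈ 0.014286
Function('R')(U) = Add(-4, Pow(U, 2)) (Function('R')(U) = Add(7, Add(Mul(U, U), -11)) = Add(7, Add(Pow(U, 2), -11)) = Add(7, Add(-11, Pow(U, 2))) = Add(-4, Pow(U, 2)))
m = Rational(-56701, 3780) (m = Add(Mul(-30, Pow(2, -1)), Mul(Rational(1, 70), Pow(Mul(-1, 54), -1))) = Add(Mul(-30, Rational(1, 2)), Mul(Rational(1, 70), Pow(-54, -1))) = Add(-15, Mul(Rational(1, 70), Rational(-1, 54))) = Add(-15, Rational(-1, 3780)) = Rational(-56701, 3780) ≈ -15.000)
Add(Mul(Function('R')(Add(1, Mul(-1, 3))), m), -85) = Add(Mul(Add(-4, Pow(Add(1, Mul(-1, 3)), 2)), Rational(-56701, 3780)), -85) = Add(Mul(Add(-4, Pow(Add(1, -3), 2)), Rational(-56701, 3780)), -85) = Add(Mul(Add(-4, Pow(-2, 2)), Rational(-56701, 3780)), -85) = Add(Mul(Add(-4, 4), Rational(-56701, 3780)), -85) = Add(Mul(0, Rational(-56701, 3780)), -85) = Add(0, -85) = -85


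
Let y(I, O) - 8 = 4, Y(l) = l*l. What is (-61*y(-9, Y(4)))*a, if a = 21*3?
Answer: -46116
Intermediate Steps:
Y(l) = l**2
y(I, O) = 12 (y(I, O) = 8 + 4 = 12)
a = 63
(-61*y(-9, Y(4)))*a = -61*12*63 = -732*63 = -46116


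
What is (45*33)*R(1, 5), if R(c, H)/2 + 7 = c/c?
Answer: -17820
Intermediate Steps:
R(c, H) = -12 (R(c, H) = -14 + 2*(c/c) = -14 + 2*1 = -14 + 2 = -12)
(45*33)*R(1, 5) = (45*33)*(-12) = 1485*(-12) = -17820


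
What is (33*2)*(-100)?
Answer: -6600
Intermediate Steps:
(33*2)*(-100) = 66*(-100) = -6600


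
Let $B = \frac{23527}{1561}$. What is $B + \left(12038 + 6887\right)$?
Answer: $\frac{4223636}{223} \approx 18940.0$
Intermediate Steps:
$B = \frac{3361}{223}$ ($B = 23527 \cdot \frac{1}{1561} = \frac{3361}{223} \approx 15.072$)
$B + \left(12038 + 6887\right) = \frac{3361}{223} + \left(12038 + 6887\right) = \frac{3361}{223} + 18925 = \frac{4223636}{223}$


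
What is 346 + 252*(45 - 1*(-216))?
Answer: 66118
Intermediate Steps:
346 + 252*(45 - 1*(-216)) = 346 + 252*(45 + 216) = 346 + 252*261 = 346 + 65772 = 66118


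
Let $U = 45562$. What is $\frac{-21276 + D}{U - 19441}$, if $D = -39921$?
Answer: $- \frac{20399}{8707} \approx -2.3428$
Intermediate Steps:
$\frac{-21276 + D}{U - 19441} = \frac{-21276 - 39921}{45562 - 19441} = - \frac{61197}{26121} = \left(-61197\right) \frac{1}{26121} = - \frac{20399}{8707}$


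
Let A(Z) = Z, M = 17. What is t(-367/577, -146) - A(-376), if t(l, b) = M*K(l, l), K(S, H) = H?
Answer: 210713/577 ≈ 365.19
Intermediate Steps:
t(l, b) = 17*l
t(-367/577, -146) - A(-376) = 17*(-367/577) - 1*(-376) = 17*(-367*1/577) + 376 = 17*(-367/577) + 376 = -6239/577 + 376 = 210713/577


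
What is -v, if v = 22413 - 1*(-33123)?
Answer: -55536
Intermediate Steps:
v = 55536 (v = 22413 + 33123 = 55536)
-v = -1*55536 = -55536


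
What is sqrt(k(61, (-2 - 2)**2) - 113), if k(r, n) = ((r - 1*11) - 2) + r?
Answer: 2*I ≈ 2.0*I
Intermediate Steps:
k(r, n) = -13 + 2*r (k(r, n) = ((r - 11) - 2) + r = ((-11 + r) - 2) + r = (-13 + r) + r = -13 + 2*r)
sqrt(k(61, (-2 - 2)**2) - 113) = sqrt((-13 + 2*61) - 113) = sqrt((-13 + 122) - 113) = sqrt(109 - 113) = sqrt(-4) = 2*I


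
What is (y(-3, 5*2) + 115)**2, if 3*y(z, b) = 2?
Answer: 120409/9 ≈ 13379.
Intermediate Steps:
y(z, b) = 2/3 (y(z, b) = (1/3)*2 = 2/3)
(y(-3, 5*2) + 115)**2 = (2/3 + 115)**2 = (347/3)**2 = 120409/9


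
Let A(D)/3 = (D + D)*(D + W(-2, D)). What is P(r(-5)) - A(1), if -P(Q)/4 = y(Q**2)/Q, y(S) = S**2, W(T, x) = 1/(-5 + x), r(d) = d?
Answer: 991/2 ≈ 495.50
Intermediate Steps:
A(D) = 6*D*(D + 1/(-5 + D)) (A(D) = 3*((D + D)*(D + 1/(-5 + D))) = 3*((2*D)*(D + 1/(-5 + D))) = 3*(2*D*(D + 1/(-5 + D))) = 6*D*(D + 1/(-5 + D)))
P(Q) = -4*Q**3 (P(Q) = -4*(Q**2)**2/Q = -4*Q**4/Q = -4*Q**3)
P(r(-5)) - A(1) = -4*(-5)**3 - 6*(1 + 1*(-5 + 1))/(-5 + 1) = -4*(-125) - 6*(1 + 1*(-4))/(-4) = 500 - 6*(-1)*(1 - 4)/4 = 500 - 6*(-1)*(-3)/4 = 500 - 1*9/2 = 500 - 9/2 = 991/2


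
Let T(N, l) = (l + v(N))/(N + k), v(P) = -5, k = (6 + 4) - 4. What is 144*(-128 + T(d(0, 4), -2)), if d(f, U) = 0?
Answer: -18600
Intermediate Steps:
k = 6 (k = 10 - 4 = 6)
T(N, l) = (-5 + l)/(6 + N) (T(N, l) = (l - 5)/(N + 6) = (-5 + l)/(6 + N))
144*(-128 + T(d(0, 4), -2)) = 144*(-128 + (-5 - 2)/(6 + 0)) = 144*(-128 - 7/6) = 144*(-775/6) = -18600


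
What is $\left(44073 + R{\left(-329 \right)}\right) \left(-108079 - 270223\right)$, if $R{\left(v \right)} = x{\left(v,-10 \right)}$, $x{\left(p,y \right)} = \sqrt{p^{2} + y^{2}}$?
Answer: $-16672904046 - 378302 \sqrt{108341} \approx -1.6797 \cdot 10^{10}$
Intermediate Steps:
$R{\left(v \right)} = \sqrt{100 + v^{2}}$ ($R{\left(v \right)} = \sqrt{v^{2} + \left(-10\right)^{2}} = \sqrt{v^{2} + 100} = \sqrt{100 + v^{2}}$)
$\left(44073 + R{\left(-329 \right)}\right) \left(-108079 - 270223\right) = \left(44073 + \sqrt{100 + \left(-329\right)^{2}}\right) \left(-108079 - 270223\right) = \left(44073 + \sqrt{100 + 108241}\right) \left(-378302\right) = \left(44073 + \sqrt{108341}\right) \left(-378302\right) = -16672904046 - 378302 \sqrt{108341}$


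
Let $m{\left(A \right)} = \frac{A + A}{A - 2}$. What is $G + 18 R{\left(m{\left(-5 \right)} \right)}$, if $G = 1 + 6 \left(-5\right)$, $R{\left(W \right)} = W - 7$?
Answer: $- \frac{905}{7} \approx -129.29$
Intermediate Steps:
$m{\left(A \right)} = \frac{2 A}{-2 + A}$
$R{\left(W \right)} = -7 + W$
$G = -29$ ($G = 1 - 30 = -29$)
$G + 18 R{\left(m{\left(-5 \right)} \right)} = -29 + 18 \left(-7 + 2 \left(-5\right) \frac{1}{-2 - 5}\right) = -29 + 18 \left(-7 + 2 \left(-5\right) \frac{1}{-7}\right) = -29 + 18 \left(-7 + 2 \left(-5\right) \left(- \frac{1}{7}\right)\right) = -29 + 18 \left(-7 + \frac{10}{7}\right) = -29 + 18 \left(- \frac{39}{7}\right) = -29 - \frac{702}{7} = - \frac{905}{7}$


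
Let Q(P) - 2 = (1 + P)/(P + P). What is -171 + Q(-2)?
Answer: -675/4 ≈ -168.75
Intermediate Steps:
Q(P) = 2 + (1 + P)/(2*P) (Q(P) = 2 + (1 + P)/(P + P) = 2 + (1 + P)/((2*P)) = 2 + (1 + P)*(1/(2*P)) = 2 + (1 + P)/(2*P))
-171 + Q(-2) = -171 + (1/2)*(1 + 5*(-2))/(-2) = -171 + (1/2)*(-1/2)*(1 - 10) = -171 + (1/2)*(-1/2)*(-9) = -171 + 9/4 = -675/4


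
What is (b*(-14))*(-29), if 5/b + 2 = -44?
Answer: -1015/23 ≈ -44.130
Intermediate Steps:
b = -5/46 (b = 5/(-2 - 44) = 5/(-46) = 5*(-1/46) = -5/46 ≈ -0.10870)
(b*(-14))*(-29) = -5/46*(-14)*(-29) = (35/23)*(-29) = -1015/23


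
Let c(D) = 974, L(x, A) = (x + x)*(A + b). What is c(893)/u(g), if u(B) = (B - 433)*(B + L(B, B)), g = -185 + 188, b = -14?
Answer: 487/13545 ≈ 0.035954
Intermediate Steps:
L(x, A) = 2*x*(-14 + A) (L(x, A) = (x + x)*(A - 14) = (2*x)*(-14 + A) = 2*x*(-14 + A))
g = 3
u(B) = (-433 + B)*(B + 2*B*(-14 + B)) (u(B) = (B - 433)*(B + 2*B*(-14 + B)) = (-433 + B)*(B + 2*B*(-14 + B)))
c(893)/u(g) = 974/((3*(11691 - 893*3 + 2*3**2))) = 974/((3*(11691 - 2679 + 2*9))) = 974/((3*(11691 - 2679 + 18))) = 974/((3*9030)) = 974/27090 = 974*(1/27090) = 487/13545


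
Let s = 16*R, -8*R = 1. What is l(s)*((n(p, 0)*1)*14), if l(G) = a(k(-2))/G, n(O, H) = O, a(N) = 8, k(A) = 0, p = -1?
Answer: 56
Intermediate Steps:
R = -⅛ (R = -⅛*1 = -⅛ ≈ -0.12500)
s = -2 (s = 16*(-⅛) = -2)
l(G) = 8/G
l(s)*((n(p, 0)*1)*14) = (8/(-2))*(-1*1*14) = (8*(-½))*(-1*14) = -4*(-14) = 56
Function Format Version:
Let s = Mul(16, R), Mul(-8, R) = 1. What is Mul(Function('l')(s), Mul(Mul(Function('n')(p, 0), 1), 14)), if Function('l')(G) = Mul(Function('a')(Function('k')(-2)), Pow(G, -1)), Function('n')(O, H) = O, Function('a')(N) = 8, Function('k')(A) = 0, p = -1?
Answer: 56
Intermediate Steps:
R = Rational(-1, 8) (R = Mul(Rational(-1, 8), 1) = Rational(-1, 8) ≈ -0.12500)
s = -2 (s = Mul(16, Rational(-1, 8)) = -2)
Function('l')(G) = Mul(8, Pow(G, -1))
Mul(Function('l')(s), Mul(Mul(Function('n')(p, 0), 1), 14)) = Mul(Mul(8, Pow(-2, -1)), Mul(Mul(-1, 1), 14)) = Mul(Mul(8, Rational(-1, 2)), Mul(-1, 14)) = Mul(-4, -14) = 56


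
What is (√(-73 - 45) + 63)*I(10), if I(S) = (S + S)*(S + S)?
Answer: 25200 + 400*I*√118 ≈ 25200.0 + 4345.1*I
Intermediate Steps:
I(S) = 4*S² (I(S) = (2*S)*(2*S) = 4*S²)
(√(-73 - 45) + 63)*I(10) = (√(-73 - 45) + 63)*(4*10²) = (√(-118) + 63)*(4*100) = (I*√118 + 63)*400 = (63 + I*√118)*400 = 25200 + 400*I*√118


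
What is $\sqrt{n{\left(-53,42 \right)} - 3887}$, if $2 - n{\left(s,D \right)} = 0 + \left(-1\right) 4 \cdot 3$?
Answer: $i \sqrt{3873} \approx 62.233 i$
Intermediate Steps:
$n{\left(s,D \right)} = 14$ ($n{\left(s,D \right)} = 2 - \left(0 + \left(-1\right) 4 \cdot 3\right) = 2 - \left(0 - 12\right) = 2 - -12 = 2 + 12 = 14$)
$\sqrt{n{\left(-53,42 \right)} - 3887} = \sqrt{14 - 3887} = \sqrt{-3873} = i \sqrt{3873}$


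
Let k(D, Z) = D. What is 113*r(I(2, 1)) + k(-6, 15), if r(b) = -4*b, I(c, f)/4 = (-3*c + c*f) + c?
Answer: 3610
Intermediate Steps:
I(c, f) = -8*c + 4*c*f (I(c, f) = 4*((-3*c + c*f) + c) = 4*(-2*c + c*f) = -8*c + 4*c*f)
113*r(I(2, 1)) + k(-6, 15) = 113*(-16*2*(-2 + 1)) - 6 = 113*(-16*2*(-1)) - 6 = 113*(-4*(-8)) - 6 = 113*32 - 6 = 3616 - 6 = 3610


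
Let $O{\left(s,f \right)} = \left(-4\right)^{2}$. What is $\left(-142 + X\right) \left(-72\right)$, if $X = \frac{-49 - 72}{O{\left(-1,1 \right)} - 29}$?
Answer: $\frac{124200}{13} \approx 9553.8$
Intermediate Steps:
$O{\left(s,f \right)} = 16$
$X = \frac{121}{13}$ ($X = \frac{-49 - 72}{16 - 29} = - \frac{121}{-13} = \left(-121\right) \left(- \frac{1}{13}\right) = \frac{121}{13} \approx 9.3077$)
$\left(-142 + X\right) \left(-72\right) = \left(-142 + \frac{121}{13}\right) \left(-72\right) = \left(- \frac{1725}{13}\right) \left(-72\right) = \frac{124200}{13}$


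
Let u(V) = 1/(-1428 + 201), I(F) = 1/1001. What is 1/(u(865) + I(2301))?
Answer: 1228227/226 ≈ 5434.6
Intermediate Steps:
I(F) = 1/1001
u(V) = -1/1227 (u(V) = 1/(-1227) = -1/1227)
1/(u(865) + I(2301)) = 1/(-1/1227 + 1/1001) = 1/(226/1228227) = 1228227/226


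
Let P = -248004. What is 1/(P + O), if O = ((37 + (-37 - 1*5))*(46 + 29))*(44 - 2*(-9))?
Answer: -1/271254 ≈ -3.6866e-6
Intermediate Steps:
O = -23250 (O = ((37 + (-37 - 5))*75)*(44 + 18) = ((37 - 42)*75)*62 = -5*75*62 = -375*62 = -23250)
1/(P + O) = 1/(-248004 - 23250) = 1/(-271254) = -1/271254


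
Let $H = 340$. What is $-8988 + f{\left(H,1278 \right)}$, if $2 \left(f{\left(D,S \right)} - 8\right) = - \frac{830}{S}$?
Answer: $- \frac{11476855}{1278} \approx -8980.3$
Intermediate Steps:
$f{\left(D,S \right)} = 8 - \frac{415}{S}$ ($f{\left(D,S \right)} = 8 + \frac{\left(-830\right) \frac{1}{S}}{2} = 8 - \frac{415}{S}$)
$-8988 + f{\left(H,1278 \right)} = -8988 + \left(8 - \frac{415}{1278}\right) = -8988 + \frac{9809}{1278} = - \frac{11476855}{1278}$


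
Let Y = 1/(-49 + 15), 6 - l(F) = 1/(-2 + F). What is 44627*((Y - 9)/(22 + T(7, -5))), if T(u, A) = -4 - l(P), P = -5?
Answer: -95903423/2822 ≈ -33984.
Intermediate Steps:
l(F) = 6 - 1/(-2 + F)
T(u, A) = -71/7 (T(u, A) = -4 - (-13 + 6*(-5))/(-2 - 5) = -4 - (-13 - 30)/(-7) = -4 - (-1)*(-43)/7 = -4 - 1*43/7 = -4 - 43/7 = -71/7)
Y = -1/34 (Y = 1/(-34) = -1/34 ≈ -0.029412)
44627*((Y - 9)/(22 + T(7, -5))) = 44627*((-1/34 - 9)/(22 - 71/7)) = 44627*(-307/(34*83/7)) = 44627*(-307/34*7/83) = 44627*(-2149/2822) = -95903423/2822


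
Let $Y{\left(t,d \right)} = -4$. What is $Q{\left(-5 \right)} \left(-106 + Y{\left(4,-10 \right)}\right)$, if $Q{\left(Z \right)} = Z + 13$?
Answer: $-880$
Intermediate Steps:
$Q{\left(Z \right)} = 13 + Z$
$Q{\left(-5 \right)} \left(-106 + Y{\left(4,-10 \right)}\right) = \left(13 - 5\right) \left(-106 - 4\right) = 8 \left(-110\right) = -880$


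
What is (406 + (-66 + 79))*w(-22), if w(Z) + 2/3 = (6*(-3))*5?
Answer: -113968/3 ≈ -37989.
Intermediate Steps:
w(Z) = -272/3 (w(Z) = -2/3 + (6*(-3))*5 = -2/3 - 18*5 = -2/3 - 90 = -272/3)
(406 + (-66 + 79))*w(-22) = (406 + (-66 + 79))*(-272/3) = (406 + 13)*(-272/3) = 419*(-272/3) = -113968/3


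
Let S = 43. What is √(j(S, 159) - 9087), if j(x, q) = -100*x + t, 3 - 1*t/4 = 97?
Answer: I*√13763 ≈ 117.32*I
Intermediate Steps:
t = -376 (t = 12 - 4*97 = 12 - 388 = -376)
j(x, q) = -376 - 100*x (j(x, q) = -100*x - 376 = -376 - 100*x)
√(j(S, 159) - 9087) = √((-376 - 100*43) - 9087) = √((-376 - 4300) - 9087) = √(-4676 - 9087) = √(-13763) = I*√13763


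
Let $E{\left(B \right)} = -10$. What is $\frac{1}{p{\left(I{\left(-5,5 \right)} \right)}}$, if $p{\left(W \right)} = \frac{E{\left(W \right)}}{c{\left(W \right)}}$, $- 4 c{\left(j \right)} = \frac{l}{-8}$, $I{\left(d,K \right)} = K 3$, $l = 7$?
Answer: $- \frac{7}{320} \approx -0.021875$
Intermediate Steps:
$I{\left(d,K \right)} = 3 K$
$c{\left(j \right)} = \frac{7}{32}$ ($c{\left(j \right)} = - \frac{7 \frac{1}{-8}}{4} = - \frac{7 \left(- \frac{1}{8}\right)}{4} = \left(- \frac{1}{4}\right) \left(- \frac{7}{8}\right) = \frac{7}{32}$)
$p{\left(W \right)} = - \frac{320}{7}$ ($p{\left(W \right)} = - \frac{10}{\frac{7}{32}} = \left(-10\right) \frac{32}{7} = - \frac{320}{7}$)
$\frac{1}{p{\left(I{\left(-5,5 \right)} \right)}} = \frac{1}{- \frac{320}{7}} = - \frac{7}{320}$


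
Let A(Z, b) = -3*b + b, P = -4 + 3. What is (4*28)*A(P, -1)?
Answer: 224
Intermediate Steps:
P = -1
A(Z, b) = -2*b
(4*28)*A(P, -1) = (4*28)*(-2*(-1)) = 112*2 = 224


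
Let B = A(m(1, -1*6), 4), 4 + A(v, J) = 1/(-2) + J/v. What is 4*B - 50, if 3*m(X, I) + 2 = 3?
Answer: -20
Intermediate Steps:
m(X, I) = ⅓ (m(X, I) = -⅔ + (⅓)*3 = -⅔ + 1 = ⅓)
A(v, J) = -9/2 + J/v (A(v, J) = -4 + (1/(-2) + J/v) = -4 + (1*(-½) + J/v) = -4 + (-½ + J/v) = -9/2 + J/v)
B = 15/2 (B = -9/2 + 4/(⅓) = -9/2 + 4*3 = -9/2 + 12 = 15/2 ≈ 7.5000)
4*B - 50 = 4*(15/2) - 50 = 30 - 50 = -20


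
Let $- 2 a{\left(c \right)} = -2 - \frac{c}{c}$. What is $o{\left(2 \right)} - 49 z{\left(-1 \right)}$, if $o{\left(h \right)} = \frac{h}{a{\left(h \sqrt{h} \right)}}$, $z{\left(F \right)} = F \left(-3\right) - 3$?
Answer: $\frac{4}{3} \approx 1.3333$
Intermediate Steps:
$a{\left(c \right)} = \frac{3}{2}$ ($a{\left(c \right)} = - \frac{-2 - \frac{c}{c}}{2} = - \frac{-2 - 1}{2} = \left(- \frac{1}{2}\right) \left(-3\right) = \frac{3}{2}$)
$z{\left(F \right)} = -3 - 3 F$ ($z{\left(F \right)} = - 3 F - 3 = -3 - 3 F$)
$o{\left(h \right)} = \frac{2 h}{3}$ ($o{\left(h \right)} = \frac{h}{\frac{3}{2}} = h \frac{2}{3} = \frac{2 h}{3}$)
$o{\left(2 \right)} - 49 z{\left(-1 \right)} = \frac{2}{3} \cdot 2 - 49 \left(-3 - -3\right) = \frac{4}{3} - 49 \left(-3 + 3\right) = \frac{4}{3} - 0 = \frac{4}{3} + 0 = \frac{4}{3}$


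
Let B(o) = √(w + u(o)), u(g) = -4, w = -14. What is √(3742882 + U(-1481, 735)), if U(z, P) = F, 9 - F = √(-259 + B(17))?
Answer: √(3742891 - √(-259 + 3*I*√2)) ≈ 1934.7 - 0.004*I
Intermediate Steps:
B(o) = 3*I*√2 (B(o) = √(-14 - 4) = √(-18) = 3*I*√2)
F = 9 - √(-259 + 3*I*√2) ≈ 8.8682 - 16.094*I
U(z, P) = 9 - √(-259 + 3*I*√2)
√(3742882 + U(-1481, 735)) = √(3742882 + (9 - √(-259 + 3*I*√2))) = √(3742891 - √(-259 + 3*I*√2))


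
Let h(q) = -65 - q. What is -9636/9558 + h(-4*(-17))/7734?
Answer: -4210891/4106754 ≈ -1.0254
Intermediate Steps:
-9636/9558 + h(-4*(-17))/7734 = -9636/9558 + (-65 - (-4)*(-17))/7734 = -9636*1/9558 + (-65 - 1*68)*(1/7734) = -1606/1593 + (-65 - 68)*(1/7734) = -1606/1593 - 133*1/7734 = -1606/1593 - 133/7734 = -4210891/4106754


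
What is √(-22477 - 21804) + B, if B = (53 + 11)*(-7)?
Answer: -448 + I*√44281 ≈ -448.0 + 210.43*I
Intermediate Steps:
B = -448 (B = 64*(-7) = -448)
√(-22477 - 21804) + B = √(-22477 - 21804) - 448 = √(-44281) - 448 = I*√44281 - 448 = -448 + I*√44281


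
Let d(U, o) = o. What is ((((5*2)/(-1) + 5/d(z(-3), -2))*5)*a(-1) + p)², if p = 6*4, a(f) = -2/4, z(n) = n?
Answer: 48841/16 ≈ 3052.6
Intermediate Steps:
a(f) = -½ (a(f) = -2*¼ = -½)
p = 24
((((5*2)/(-1) + 5/d(z(-3), -2))*5)*a(-1) + p)² = ((((5*2)/(-1) + 5/(-2))*5)*(-½) + 24)² = (((10*(-1) + 5*(-½))*5)*(-½) + 24)² = (((-10 - 5/2)*5)*(-½) + 24)² = (-25/2*5*(-½) + 24)² = (-125/2*(-½) + 24)² = (125/4 + 24)² = (221/4)² = 48841/16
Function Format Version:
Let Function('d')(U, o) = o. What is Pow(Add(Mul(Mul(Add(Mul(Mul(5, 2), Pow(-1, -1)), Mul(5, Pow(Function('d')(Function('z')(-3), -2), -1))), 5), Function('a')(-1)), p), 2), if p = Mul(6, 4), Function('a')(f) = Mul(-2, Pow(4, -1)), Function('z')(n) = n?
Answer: Rational(48841, 16) ≈ 3052.6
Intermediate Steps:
Function('a')(f) = Rational(-1, 2) (Function('a')(f) = Mul(-2, Rational(1, 4)) = Rational(-1, 2))
p = 24
Pow(Add(Mul(Mul(Add(Mul(Mul(5, 2), Pow(-1, -1)), Mul(5, Pow(Function('d')(Function('z')(-3), -2), -1))), 5), Function('a')(-1)), p), 2) = Pow(Add(Mul(Mul(Add(Mul(Mul(5, 2), Pow(-1, -1)), Mul(5, Pow(-2, -1))), 5), Rational(-1, 2)), 24), 2) = Pow(Add(Mul(Mul(Add(Mul(10, -1), Mul(5, Rational(-1, 2))), 5), Rational(-1, 2)), 24), 2) = Pow(Add(Mul(Mul(Add(-10, Rational(-5, 2)), 5), Rational(-1, 2)), 24), 2) = Pow(Add(Mul(Mul(Rational(-25, 2), 5), Rational(-1, 2)), 24), 2) = Pow(Add(Mul(Rational(-125, 2), Rational(-1, 2)), 24), 2) = Pow(Add(Rational(125, 4), 24), 2) = Pow(Rational(221, 4), 2) = Rational(48841, 16)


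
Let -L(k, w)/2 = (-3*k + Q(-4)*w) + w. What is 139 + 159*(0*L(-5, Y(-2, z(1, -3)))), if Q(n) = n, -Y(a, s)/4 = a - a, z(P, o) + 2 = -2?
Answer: 139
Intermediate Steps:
z(P, o) = -4 (z(P, o) = -2 - 2 = -4)
Y(a, s) = 0 (Y(a, s) = -4*(a - a) = -4*0 = 0)
L(k, w) = 6*k + 6*w (L(k, w) = -2*((-3*k - 4*w) + w) = -2*((-4*w - 3*k) + w) = -2*(-3*k - 3*w) = 6*k + 6*w)
139 + 159*(0*L(-5, Y(-2, z(1, -3)))) = 139 + 159*(0*(6*(-5) + 6*0)) = 139 + 159*(0*(-30 + 0)) = 139 + 159*(0*(-30)) = 139 + 159*0 = 139 + 0 = 139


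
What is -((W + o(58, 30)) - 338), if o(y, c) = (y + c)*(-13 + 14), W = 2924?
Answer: -2674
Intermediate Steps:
o(y, c) = c + y (o(y, c) = (c + y)*1 = c + y)
-((W + o(58, 30)) - 338) = -((2924 + (30 + 58)) - 338) = -((2924 + 88) - 338) = -(3012 - 338) = -1*2674 = -2674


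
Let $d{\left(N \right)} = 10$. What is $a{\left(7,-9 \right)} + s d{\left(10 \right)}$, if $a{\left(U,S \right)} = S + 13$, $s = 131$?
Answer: $1314$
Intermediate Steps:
$a{\left(U,S \right)} = 13 + S$
$a{\left(7,-9 \right)} + s d{\left(10 \right)} = \left(13 - 9\right) + 131 \cdot 10 = 4 + 1310 = 1314$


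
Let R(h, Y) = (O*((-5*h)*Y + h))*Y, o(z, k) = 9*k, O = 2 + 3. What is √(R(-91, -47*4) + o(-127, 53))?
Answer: √80493617 ≈ 8971.8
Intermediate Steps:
O = 5
R(h, Y) = Y*(5*h - 25*Y*h) (R(h, Y) = (5*((-5*h)*Y + h))*Y = (5*(-5*Y*h + h))*Y = (5*(h - 5*Y*h))*Y = (5*h - 25*Y*h)*Y = Y*(5*h - 25*Y*h))
√(R(-91, -47*4) + o(-127, 53)) = √(5*(-47*4)*(-91)*(1 - (-235)*4) + 9*53) = √(5*(-188)*(-91)*(1 - 5*(-188)) + 477) = √(5*(-188)*(-91)*(1 + 940) + 477) = √(5*(-188)*(-91)*941 + 477) = √(80493140 + 477) = √80493617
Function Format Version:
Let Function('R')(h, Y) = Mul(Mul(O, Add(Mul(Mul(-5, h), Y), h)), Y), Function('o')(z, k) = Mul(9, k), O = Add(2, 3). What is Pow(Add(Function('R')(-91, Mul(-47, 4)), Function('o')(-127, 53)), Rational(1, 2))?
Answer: Pow(80493617, Rational(1, 2)) ≈ 8971.8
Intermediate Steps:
O = 5
Function('R')(h, Y) = Mul(Y, Add(Mul(5, h), Mul(-25, Y, h))) (Function('R')(h, Y) = Mul(Mul(5, Add(Mul(Mul(-5, h), Y), h)), Y) = Mul(Mul(5, Add(Mul(-5, Y, h), h)), Y) = Mul(Mul(5, Add(h, Mul(-5, Y, h))), Y) = Mul(Add(Mul(5, h), Mul(-25, Y, h)), Y) = Mul(Y, Add(Mul(5, h), Mul(-25, Y, h))))
Pow(Add(Function('R')(-91, Mul(-47, 4)), Function('o')(-127, 53)), Rational(1, 2)) = Pow(Add(Mul(5, Mul(-47, 4), -91, Add(1, Mul(-5, Mul(-47, 4)))), Mul(9, 53)), Rational(1, 2)) = Pow(Add(Mul(5, -188, -91, Add(1, Mul(-5, -188))), 477), Rational(1, 2)) = Pow(Add(Mul(5, -188, -91, Add(1, 940)), 477), Rational(1, 2)) = Pow(Add(Mul(5, -188, -91, 941), 477), Rational(1, 2)) = Pow(Add(80493140, 477), Rational(1, 2)) = Pow(80493617, Rational(1, 2))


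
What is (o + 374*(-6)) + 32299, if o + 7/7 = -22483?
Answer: 7571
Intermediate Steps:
o = -22484 (o = -1 - 22483 = -22484)
(o + 374*(-6)) + 32299 = (-22484 + 374*(-6)) + 32299 = (-22484 - 2244) + 32299 = -24728 + 32299 = 7571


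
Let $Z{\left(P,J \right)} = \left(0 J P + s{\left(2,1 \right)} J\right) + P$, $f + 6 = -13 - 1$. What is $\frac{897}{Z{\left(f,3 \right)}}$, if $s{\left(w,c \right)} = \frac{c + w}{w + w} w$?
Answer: $- \frac{1794}{31} \approx -57.871$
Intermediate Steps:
$f = -20$ ($f = -6 - 14 = -20$)
$s{\left(w,c \right)} = \frac{c}{2} + \frac{w}{2}$ ($s{\left(w,c \right)} = \frac{c + w}{2 w} w = \frac{c}{2} + \frac{w}{2}$)
$Z{\left(P,J \right)} = P + \frac{3 J}{2}$ ($Z{\left(P,J \right)} = \left(0 J P + \left(\frac{1}{2} \cdot 1 + \frac{1}{2} \cdot 2\right) J\right) + P = \left(0 P + \left(\frac{1}{2} + 1\right) J\right) + P = \left(0 + \frac{3 J}{2}\right) + P = \frac{3 J}{2} + P = P + \frac{3 J}{2}$)
$\frac{897}{Z{\left(f,3 \right)}} = \frac{897}{-20 + \frac{3}{2} \cdot 3} = \frac{897}{-20 + \frac{9}{2}} = \frac{897}{- \frac{31}{2}} = 897 \left(- \frac{2}{31}\right) = - \frac{1794}{31}$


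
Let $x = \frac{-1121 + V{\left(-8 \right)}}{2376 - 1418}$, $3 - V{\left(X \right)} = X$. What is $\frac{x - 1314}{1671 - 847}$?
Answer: $- \frac{629961}{394696} \approx -1.5961$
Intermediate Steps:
$V{\left(X \right)} = 3 - X$
$x = - \frac{555}{479}$ ($x = \frac{-1121 + \left(3 - -8\right)}{2376 - 1418} = \frac{-1121 + \left(3 + 8\right)}{958} = \left(-1121 + 11\right) \frac{1}{958} = \left(-1110\right) \frac{1}{958} = - \frac{555}{479} \approx -1.1587$)
$\frac{x - 1314}{1671 - 847} = \frac{- \frac{555}{479} - 1314}{1671 - 847} = - \frac{629961}{479 \left(1671 - 847\right)} = - \frac{629961}{479 \cdot 824} = \left(- \frac{629961}{479}\right) \frac{1}{824} = - \frac{629961}{394696}$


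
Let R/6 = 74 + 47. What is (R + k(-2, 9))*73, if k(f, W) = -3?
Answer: 52779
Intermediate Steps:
R = 726 (R = 6*(74 + 47) = 6*121 = 726)
(R + k(-2, 9))*73 = (726 - 3)*73 = 723*73 = 52779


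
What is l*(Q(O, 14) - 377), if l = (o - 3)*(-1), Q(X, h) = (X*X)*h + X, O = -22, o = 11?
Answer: -51016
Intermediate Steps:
Q(X, h) = X + h*X² (Q(X, h) = X²*h + X = h*X² + X = X + h*X²)
l = -8 (l = (11 - 3)*(-1) = 8*(-1) = -8)
l*(Q(O, 14) - 377) = -8*(-22*(1 - 22*14) - 377) = -8*(-22*(1 - 308) - 377) = -8*(-22*(-307) - 377) = -8*(6754 - 377) = -8*6377 = -51016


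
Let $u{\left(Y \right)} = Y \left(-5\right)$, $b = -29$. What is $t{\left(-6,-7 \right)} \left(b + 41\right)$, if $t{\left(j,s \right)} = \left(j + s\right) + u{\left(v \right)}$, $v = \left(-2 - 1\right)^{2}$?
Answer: $-696$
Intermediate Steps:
$v = 9$ ($v = \left(-3\right)^{2} = 9$)
$u{\left(Y \right)} = - 5 Y$
$t{\left(j,s \right)} = -45 + j + s$ ($t{\left(j,s \right)} = \left(j + s\right) - 45 = -45 + j + s$)
$t{\left(-6,-7 \right)} \left(b + 41\right) = \left(-45 - 6 - 7\right) \left(-29 + 41\right) = \left(-58\right) 12 = -696$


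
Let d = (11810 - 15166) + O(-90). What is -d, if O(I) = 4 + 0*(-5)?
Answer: 3352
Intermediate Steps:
O(I) = 4 (O(I) = 4 + 0 = 4)
d = -3352 (d = (11810 - 15166) + 4 = -3356 + 4 = -3352)
-d = -1*(-3352) = 3352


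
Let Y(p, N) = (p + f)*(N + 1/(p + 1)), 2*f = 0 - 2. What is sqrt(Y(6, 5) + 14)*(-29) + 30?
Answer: 30 - 29*sqrt(1946)/7 ≈ -152.76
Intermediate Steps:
f = -1 (f = (0 - 2)/2 = (1/2)*(-2) = -1)
Y(p, N) = (-1 + p)*(N + 1/(1 + p)) (Y(p, N) = (p - 1)*(N + 1/(p + 1)) = (-1 + p)*(N + 1/(1 + p)))
sqrt(Y(6, 5) + 14)*(-29) + 30 = sqrt((-1 + 6 - 1*5 + 5*6**2)/(1 + 6) + 14)*(-29) + 30 = sqrt((-1 + 6 - 5 + 5*36)/7 + 14)*(-29) + 30 = sqrt((-1 + 6 - 5 + 180)/7 + 14)*(-29) + 30 = sqrt((1/7)*180 + 14)*(-29) + 30 = sqrt(180/7 + 14)*(-29) + 30 = sqrt(278/7)*(-29) + 30 = (sqrt(1946)/7)*(-29) + 30 = -29*sqrt(1946)/7 + 30 = 30 - 29*sqrt(1946)/7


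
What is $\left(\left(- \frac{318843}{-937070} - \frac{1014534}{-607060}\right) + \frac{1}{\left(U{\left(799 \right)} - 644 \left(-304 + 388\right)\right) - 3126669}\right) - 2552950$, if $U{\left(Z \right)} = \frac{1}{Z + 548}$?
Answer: $- \frac{155555297957478447689518189}{60931636154354006170} \approx -2.5529 \cdot 10^{6}$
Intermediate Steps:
$U{\left(Z \right)} = \frac{1}{548 + Z}$
$\left(\left(- \frac{318843}{-937070} - \frac{1014534}{-607060}\right) + \frac{1}{\left(U{\left(799 \right)} - 644 \left(-304 + 388\right)\right) - 3126669}\right) - 2552950 = \left(\left(- \frac{318843}{-937070} - \frac{1014534}{-607060}\right) + \frac{1}{\left(\frac{1}{548 + 799} - 644 \left(-304 + 388\right)\right) - 3126669}\right) - 2552950 = \left(\left(\left(-318843\right) \left(- \frac{1}{937070}\right) - - \frac{507267}{303530}\right) + \frac{1}{\left(\frac{1}{1347} - 644 \cdot 84\right) - 3126669}\right) - 2552950 = \left(\left(\frac{318843}{937070} + \frac{507267}{303530}\right) + \frac{1}{\left(\frac{1}{1347} - 54096\right) - 3126669}\right) - 2552950 = \left(\frac{28606155174}{14221442855} + \frac{1}{\left(\frac{1}{1347} - 54096\right) - 3126669}\right) - 2552950 = \left(\frac{28606155174}{14221442855} + \frac{1}{- \frac{72867311}{1347} - 3126669}\right) - 2552950 = \left(\frac{28606155174}{14221442855} + \frac{1}{- \frac{4284490454}{1347}}\right) - 2552950 = \left(\frac{28606155174}{14221442855} - \frac{1347}{4284490454}\right) - 2552950 = \frac{122562779612362183311}{60931636154354006170} - 2552950 = - \frac{155555297957478447689518189}{60931636154354006170}$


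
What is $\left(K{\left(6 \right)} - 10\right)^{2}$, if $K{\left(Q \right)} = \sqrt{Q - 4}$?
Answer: $\left(10 - \sqrt{2}\right)^{2} \approx 73.716$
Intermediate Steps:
$K{\left(Q \right)} = \sqrt{-4 + Q}$
$\left(K{\left(6 \right)} - 10\right)^{2} = \left(\sqrt{-4 + 6} - 10\right)^{2} = \left(\sqrt{2} - 10\right)^{2} = \left(-10 + \sqrt{2}\right)^{2}$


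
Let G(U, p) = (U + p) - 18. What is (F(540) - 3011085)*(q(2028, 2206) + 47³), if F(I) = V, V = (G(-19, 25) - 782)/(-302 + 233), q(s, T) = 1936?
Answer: -7324306794963/23 ≈ -3.1845e+11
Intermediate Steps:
G(U, p) = -18 + U + p
V = 794/69 (V = ((-18 - 19 + 25) - 782)/(-302 + 233) = (-12 - 782)/(-69) = -794*(-1/69) = 794/69 ≈ 11.507)
F(I) = 794/69
(F(540) - 3011085)*(q(2028, 2206) + 47³) = (794/69 - 3011085)*(1936 + 47³) = -207764071*(1936 + 103823)/69 = -207764071/69*105759 = -7324306794963/23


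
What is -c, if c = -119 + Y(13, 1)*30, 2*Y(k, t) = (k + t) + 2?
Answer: -121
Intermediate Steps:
Y(k, t) = 1 + k/2 + t/2 (Y(k, t) = ((k + t) + 2)/2 = (2 + k + t)/2 = 1 + k/2 + t/2)
c = 121 (c = -119 + (1 + (½)*13 + (½)*1)*30 = -119 + (1 + 13/2 + ½)*30 = -119 + 8*30 = -119 + 240 = 121)
-c = -1*121 = -121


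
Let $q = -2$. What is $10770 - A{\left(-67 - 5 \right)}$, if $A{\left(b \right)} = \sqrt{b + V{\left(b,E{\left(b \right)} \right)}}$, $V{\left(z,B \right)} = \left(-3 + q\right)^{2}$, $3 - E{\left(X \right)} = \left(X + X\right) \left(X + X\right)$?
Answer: $10770 - i \sqrt{47} \approx 10770.0 - 6.8557 i$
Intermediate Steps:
$E{\left(X \right)} = 3 - 4 X^{2}$ ($E{\left(X \right)} = 3 - \left(X + X\right) \left(X + X\right) = 3 - 2 X 2 X = 3 - 4 X^{2}$)
$V{\left(z,B \right)} = 25$ ($V{\left(z,B \right)} = \left(-3 - 2\right)^{2} = \left(-5\right)^{2} = 25$)
$A{\left(b \right)} = \sqrt{25 + b}$ ($A{\left(b \right)} = \sqrt{b + 25} = \sqrt{25 + b}$)
$10770 - A{\left(-67 - 5 \right)} = 10770 - \sqrt{25 - 72} = 10770 - \sqrt{-47} = 10770 - i \sqrt{47}$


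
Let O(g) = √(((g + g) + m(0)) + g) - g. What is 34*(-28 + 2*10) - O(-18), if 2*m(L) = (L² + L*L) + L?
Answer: -290 - 3*I*√6 ≈ -290.0 - 7.3485*I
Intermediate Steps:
m(L) = L² + L/2 (m(L) = ((L² + L*L) + L)/2 = ((L² + L²) + L)/2 = (2*L² + L)/2 = (L + 2*L²)/2 = L² + L/2)
O(g) = -g + √3*√g (O(g) = √(((g + g) + 0*(½ + 0)) + g) - g = √((2*g + 0*(½)) + g) - g = √((2*g + 0) + g) - g = √(2*g + g) - g = √(3*g) - g = √3*√g - g = -g + √3*√g)
34*(-28 + 2*10) - O(-18) = 34*(-28 + 2*10) - (-1*(-18) + √3*√(-18)) = 34*(-28 + 20) - (18 + √3*(3*I*√2)) = 34*(-8) - (18 + 3*I*√6) = -272 + (-18 - 3*I*√6) = -290 - 3*I*√6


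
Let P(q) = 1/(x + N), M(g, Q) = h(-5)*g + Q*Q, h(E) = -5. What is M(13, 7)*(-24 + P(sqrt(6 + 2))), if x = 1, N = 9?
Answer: 1912/5 ≈ 382.40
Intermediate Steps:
M(g, Q) = Q**2 - 5*g (M(g, Q) = -5*g + Q*Q = -5*g + Q**2 = Q**2 - 5*g)
P(q) = 1/10 (P(q) = 1/(1 + 9) = 1/10)
M(13, 7)*(-24 + P(sqrt(6 + 2))) = (7**2 - 5*13)*(-24 + 1/10) = (49 - 65)*(-239/10) = -16*(-239/10) = 1912/5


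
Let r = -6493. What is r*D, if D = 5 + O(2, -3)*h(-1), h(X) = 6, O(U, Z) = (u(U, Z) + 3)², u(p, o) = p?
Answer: -1006415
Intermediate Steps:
O(U, Z) = (3 + U)² (O(U, Z) = (U + 3)² = (3 + U)²)
D = 155 (D = 5 + (3 + 2)²*6 = 5 + 5²*6 = 5 + 25*6 = 5 + 150 = 155)
r*D = -6493*155 = -1006415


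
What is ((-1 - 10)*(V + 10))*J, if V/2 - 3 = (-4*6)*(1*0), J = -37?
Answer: 6512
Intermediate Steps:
V = 6 (V = 6 + 2*((-4*6)*(1*0)) = 6 + 2*(-24*0) = 6 + 2*0 = 6 + 0 = 6)
((-1 - 10)*(V + 10))*J = ((-1 - 10)*(6 + 10))*(-37) = -11*16*(-37) = -176*(-37) = 6512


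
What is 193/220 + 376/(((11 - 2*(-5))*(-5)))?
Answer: -12491/4620 ≈ -2.7037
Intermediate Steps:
193/220 + 376/(((11 - 2*(-5))*(-5))) = 193*(1/220) + 376/(((11 + 10)*(-5))) = 193/220 + 376/((21*(-5))) = 193/220 + 376/(-105) = 193/220 + 376*(-1/105) = 193/220 - 376/105 = -12491/4620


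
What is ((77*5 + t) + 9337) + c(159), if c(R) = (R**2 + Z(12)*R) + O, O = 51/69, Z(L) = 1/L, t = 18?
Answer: 3223219/92 ≈ 35035.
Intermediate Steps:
O = 17/23 (O = 51*(1/69) = 17/23 ≈ 0.73913)
c(R) = 17/23 + R**2 + R/12 (c(R) = (R**2 + R/12) + 17/23 = 17/23 + R**2 + R/12)
((77*5 + t) + 9337) + c(159) = ((77*5 + 18) + 9337) + (17/23 + 159**2 + (1/12)*159) = ((385 + 18) + 9337) + (17/23 + 25281 + 53/4) = (403 + 9337) + 2327139/92 = 9740 + 2327139/92 = 3223219/92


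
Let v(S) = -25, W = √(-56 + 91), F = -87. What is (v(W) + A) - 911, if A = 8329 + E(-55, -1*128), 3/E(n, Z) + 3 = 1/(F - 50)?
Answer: 3045505/412 ≈ 7392.0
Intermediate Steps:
E(n, Z) = -411/412 (E(n, Z) = 3/(-3 + 1/(-87 - 50)) = 3/(-3 + 1/(-137)) = 3/(-3 - 1/137) = 3/(-412/137) = 3*(-137/412) = -411/412)
W = √35 ≈ 5.9161
A = 3431137/412 (A = 8329 - 411/412 = 3431137/412 ≈ 8328.0)
(v(W) + A) - 911 = (-25 + 3431137/412) - 911 = 3420837/412 - 911 = 3045505/412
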